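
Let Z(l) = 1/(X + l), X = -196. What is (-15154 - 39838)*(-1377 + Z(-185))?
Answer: 28850892896/381 ≈ 7.5724e+7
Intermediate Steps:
Z(l) = 1/(-196 + l)
(-15154 - 39838)*(-1377 + Z(-185)) = (-15154 - 39838)*(-1377 + 1/(-196 - 185)) = -54992*(-1377 + 1/(-381)) = -54992*(-1377 - 1/381) = -54992*(-524638/381) = 28850892896/381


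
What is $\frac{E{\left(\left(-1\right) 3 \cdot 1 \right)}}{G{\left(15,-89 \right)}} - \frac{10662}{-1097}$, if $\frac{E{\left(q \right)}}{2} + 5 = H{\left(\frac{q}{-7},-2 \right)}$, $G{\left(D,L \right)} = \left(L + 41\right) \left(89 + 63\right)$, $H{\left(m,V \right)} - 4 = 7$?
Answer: $\frac{6481399}{666976} \approx 9.7176$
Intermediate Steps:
$H{\left(m,V \right)} = 11$ ($H{\left(m,V \right)} = 4 + 7 = 11$)
$G{\left(D,L \right)} = 6232 + 152 L$ ($G{\left(D,L \right)} = \left(41 + L\right) 152 = 6232 + 152 L$)
$E{\left(q \right)} = 12$ ($E{\left(q \right)} = -10 + 2 \cdot 11 = -10 + 22 = 12$)
$\frac{E{\left(\left(-1\right) 3 \cdot 1 \right)}}{G{\left(15,-89 \right)}} - \frac{10662}{-1097} = \frac{12}{6232 + 152 \left(-89\right)} - \frac{10662}{-1097} = \frac{12}{6232 - 13528} - - \frac{10662}{1097} = \frac{12}{-7296} + \frac{10662}{1097} = 12 \left(- \frac{1}{7296}\right) + \frac{10662}{1097} = - \frac{1}{608} + \frac{10662}{1097} = \frac{6481399}{666976}$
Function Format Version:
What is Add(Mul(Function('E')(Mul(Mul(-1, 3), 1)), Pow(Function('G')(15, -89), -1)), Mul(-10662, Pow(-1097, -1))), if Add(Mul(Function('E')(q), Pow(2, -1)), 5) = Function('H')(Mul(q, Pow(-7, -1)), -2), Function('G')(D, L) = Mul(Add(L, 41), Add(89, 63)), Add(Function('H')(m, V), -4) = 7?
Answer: Rational(6481399, 666976) ≈ 9.7176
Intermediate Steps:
Function('H')(m, V) = 11 (Function('H')(m, V) = Add(4, 7) = 11)
Function('G')(D, L) = Add(6232, Mul(152, L)) (Function('G')(D, L) = Mul(Add(41, L), 152) = Add(6232, Mul(152, L)))
Function('E')(q) = 12 (Function('E')(q) = Add(-10, Mul(2, 11)) = Add(-10, 22) = 12)
Add(Mul(Function('E')(Mul(Mul(-1, 3), 1)), Pow(Function('G')(15, -89), -1)), Mul(-10662, Pow(-1097, -1))) = Add(Mul(12, Pow(Add(6232, Mul(152, -89)), -1)), Mul(-10662, Pow(-1097, -1))) = Add(Mul(12, Pow(Add(6232, -13528), -1)), Mul(-10662, Rational(-1, 1097))) = Add(Mul(12, Pow(-7296, -1)), Rational(10662, 1097)) = Add(Mul(12, Rational(-1, 7296)), Rational(10662, 1097)) = Add(Rational(-1, 608), Rational(10662, 1097)) = Rational(6481399, 666976)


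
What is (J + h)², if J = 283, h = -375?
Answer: 8464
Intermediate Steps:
(J + h)² = (283 - 375)² = (-92)² = 8464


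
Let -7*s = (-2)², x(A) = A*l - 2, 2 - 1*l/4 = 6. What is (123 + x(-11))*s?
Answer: -1188/7 ≈ -169.71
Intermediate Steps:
l = -16 (l = 8 - 4*6 = 8 - 24 = -16)
x(A) = -2 - 16*A (x(A) = A*(-16) - 2 = -16*A - 2 = -2 - 16*A)
s = -4/7 (s = -⅐*(-2)² = -⅐*4 = -4/7 ≈ -0.57143)
(123 + x(-11))*s = (123 + (-2 - 16*(-11)))*(-4/7) = (123 + (-2 + 176))*(-4/7) = (123 + 174)*(-4/7) = 297*(-4/7) = -1188/7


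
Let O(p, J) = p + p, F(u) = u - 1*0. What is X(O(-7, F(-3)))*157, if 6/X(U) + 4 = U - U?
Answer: -471/2 ≈ -235.50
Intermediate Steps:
F(u) = u (F(u) = u + 0 = u)
O(p, J) = 2*p
X(U) = -3/2 (X(U) = 6/(-4 + (U - U)) = 6/(-4 + 0) = 6/(-4) = 6*(-¼) = -3/2)
X(O(-7, F(-3)))*157 = -3/2*157 = -471/2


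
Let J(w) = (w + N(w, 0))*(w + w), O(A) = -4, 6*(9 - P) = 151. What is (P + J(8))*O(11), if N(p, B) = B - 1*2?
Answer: -958/3 ≈ -319.33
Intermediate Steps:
P = -97/6 (P = 9 - 1/6*151 = 9 - 151/6 = -97/6 ≈ -16.167)
N(p, B) = -2 + B (N(p, B) = B - 2 = -2 + B)
J(w) = 2*w*(-2 + w) (J(w) = (w + (-2 + 0))*(w + w) = (w - 2)*(2*w) = (-2 + w)*(2*w) = 2*w*(-2 + w))
(P + J(8))*O(11) = (-97/6 + 2*8*(-2 + 8))*(-4) = (-97/6 + 2*8*6)*(-4) = (-97/6 + 96)*(-4) = (479/6)*(-4) = -958/3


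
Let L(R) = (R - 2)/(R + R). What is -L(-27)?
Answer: -29/54 ≈ -0.53704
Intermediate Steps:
L(R) = (-2 + R)/(2*R) (L(R) = (-2 + R)/((2*R)) = (-2 + R)*(1/(2*R)) = (-2 + R)/(2*R))
-L(-27) = -(-2 - 27)/(2*(-27)) = -(-1)*(-29)/(2*27) = -1*29/54 = -29/54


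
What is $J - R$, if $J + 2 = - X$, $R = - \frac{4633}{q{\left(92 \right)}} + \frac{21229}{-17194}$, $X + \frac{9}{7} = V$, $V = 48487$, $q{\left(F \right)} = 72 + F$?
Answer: $- \frac{11664671199}{240716} \approx -48458.0$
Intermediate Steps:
$X = \frac{339400}{7}$ ($X = - \frac{9}{7} + 48487 = \frac{339400}{7} \approx 48486.0$)
$R = - \frac{1013919}{34388}$ ($R = - \frac{4633}{72 + 92} + \frac{21229}{-17194} = - \frac{4633}{164} + 21229 \left(- \frac{1}{17194}\right) = \left(-4633\right) \frac{1}{164} - \frac{21229}{17194} = - \frac{113}{4} - \frac{21229}{17194} = - \frac{1013919}{34388} \approx -29.485$)
$J = - \frac{339414}{7}$ ($J = -2 - \frac{339400}{7} = - \frac{339414}{7} \approx -48488.0$)
$J - R = - \frac{339414}{7} - - \frac{1013919}{34388} = - \frac{339414}{7} + \frac{1013919}{34388} = - \frac{11664671199}{240716}$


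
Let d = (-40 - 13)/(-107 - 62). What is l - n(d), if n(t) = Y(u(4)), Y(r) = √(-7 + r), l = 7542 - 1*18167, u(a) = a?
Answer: -10625 - I*√3 ≈ -10625.0 - 1.732*I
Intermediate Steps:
d = 53/169 (d = -53/(-169) = -53*(-1/169) = 53/169 ≈ 0.31361)
l = -10625 (l = 7542 - 18167 = -10625)
n(t) = I*√3 (n(t) = √(-7 + 4) = √(-3) = I*√3)
l - n(d) = -10625 - I*√3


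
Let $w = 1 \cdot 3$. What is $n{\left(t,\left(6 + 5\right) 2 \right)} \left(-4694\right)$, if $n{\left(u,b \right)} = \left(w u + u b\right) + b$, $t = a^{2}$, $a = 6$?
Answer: $-4327868$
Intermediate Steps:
$w = 3$
$t = 36$ ($t = 6^{2} = 36$)
$n{\left(u,b \right)} = b + 3 u + b u$ ($n{\left(u,b \right)} = \left(3 u + u b\right) + b = \left(3 u + b u\right) + b = b + 3 u + b u$)
$n{\left(t,\left(6 + 5\right) 2 \right)} \left(-4694\right) = \left(\left(6 + 5\right) 2 + 3 \cdot 36 + \left(6 + 5\right) 2 \cdot 36\right) \left(-4694\right) = \left(11 \cdot 2 + 108 + 11 \cdot 2 \cdot 36\right) \left(-4694\right) = \left(22 + 108 + 22 \cdot 36\right) \left(-4694\right) = \left(22 + 108 + 792\right) \left(-4694\right) = 922 \left(-4694\right) = -4327868$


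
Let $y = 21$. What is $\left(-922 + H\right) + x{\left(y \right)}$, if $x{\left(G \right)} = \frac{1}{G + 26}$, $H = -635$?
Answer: $- \frac{73178}{47} \approx -1557.0$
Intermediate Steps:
$x{\left(G \right)} = \frac{1}{26 + G}$
$\left(-922 + H\right) + x{\left(y \right)} = \left(-922 - 635\right) + \frac{1}{26 + 21} = -1557 + \frac{1}{47} = - \frac{73178}{47}$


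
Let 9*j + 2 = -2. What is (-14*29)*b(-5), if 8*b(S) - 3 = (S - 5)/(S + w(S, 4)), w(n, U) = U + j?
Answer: -26187/52 ≈ -503.60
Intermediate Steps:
j = -4/9 (j = -2/9 + (1/9)*(-2) = -2/9 - 2/9 = -4/9 ≈ -0.44444)
w(n, U) = -4/9 + U (w(n, U) = U - 4/9 = -4/9 + U)
b(S) = 3/8 + (-5 + S)/(8*(32/9 + S)) (b(S) = 3/8 + ((S - 5)/(S + (-4/9 + 4)))/8 = 3/8 + ((-5 + S)/(S + 32/9))/8 = 3/8 + ((-5 + S)/(32/9 + S))/8 = 3/8 + (-5 + S)/(8*(32/9 + S)))
(-14*29)*b(-5) = (-14*29)*(3*(17 + 12*(-5))/(8*(32 + 9*(-5)))) = -609*(17 - 60)/(4*(32 - 45)) = -609*(-43)/(4*(-13)) = -609*(-1)*(-43)/(4*13) = -406*129/104 = -26187/52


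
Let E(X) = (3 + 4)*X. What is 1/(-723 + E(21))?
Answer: -1/576 ≈ -0.0017361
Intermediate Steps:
E(X) = 7*X
1/(-723 + E(21)) = 1/(-723 + 7*21) = 1/(-723 + 147) = 1/(-576) = -1/576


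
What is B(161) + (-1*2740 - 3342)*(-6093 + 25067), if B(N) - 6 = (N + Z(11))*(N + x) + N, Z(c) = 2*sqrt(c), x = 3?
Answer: -115373297 + 328*sqrt(11) ≈ -1.1537e+8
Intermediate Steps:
B(N) = 6 + N + (3 + N)*(N + 2*sqrt(11)) (B(N) = 6 + ((N + 2*sqrt(11))*(N + 3) + N) = 6 + ((N + 2*sqrt(11))*(3 + N) + N) = 6 + ((3 + N)*(N + 2*sqrt(11)) + N) = 6 + (N + (3 + N)*(N + 2*sqrt(11))) = 6 + N + (3 + N)*(N + 2*sqrt(11)))
B(161) + (-1*2740 - 3342)*(-6093 + 25067) = (6 + 161**2 + 4*161 + 6*sqrt(11) + 2*161*sqrt(11)) + (-1*2740 - 3342)*(-6093 + 25067) = (6 + 25921 + 644 + 6*sqrt(11) + 322*sqrt(11)) + (-2740 - 3342)*18974 = (26571 + 328*sqrt(11)) - 6082*18974 = (26571 + 328*sqrt(11)) - 115399868 = -115373297 + 328*sqrt(11)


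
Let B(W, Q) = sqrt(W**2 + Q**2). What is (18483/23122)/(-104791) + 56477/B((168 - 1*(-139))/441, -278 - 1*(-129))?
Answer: -18483/2422977502 + 24906357*sqrt(14940370)/253986290 ≈ 379.04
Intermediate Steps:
B(W, Q) = sqrt(Q**2 + W**2)
(18483/23122)/(-104791) + 56477/B((168 - 1*(-139))/441, -278 - 1*(-129)) = (18483/23122)/(-104791) + 56477/(sqrt((-278 - 1*(-129))**2 + ((168 - 1*(-139))/441)**2)) = (18483*(1/23122))*(-1/104791) + 56477/(sqrt((-278 + 129)**2 + ((168 + 139)*(1/441))**2)) = (18483/23122)*(-1/104791) + 56477/(sqrt((-149)**2 + (307*(1/441))**2)) = -18483/2422977502 + 56477/(sqrt(22201 + (307/441)**2)) = -18483/2422977502 + 56477/(sqrt(22201 + 94249/194481)) = -18483/2422977502 + 56477/(sqrt(4317766930/194481)) = -18483/2422977502 + 56477/((17*sqrt(14940370)/441)) = -18483/2422977502 + 56477*(441*sqrt(14940370)/253986290) = -18483/2422977502 + 24906357*sqrt(14940370)/253986290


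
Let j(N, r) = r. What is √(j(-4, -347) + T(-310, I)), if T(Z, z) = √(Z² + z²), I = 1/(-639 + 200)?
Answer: √(-66874187 + 439*√18520488101)/439 ≈ 6.0828*I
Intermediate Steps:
I = -1/439 (I = 1/(-439) = -1/439 ≈ -0.0022779)
√(j(-4, -347) + T(-310, I)) = √(-347 + √((-310)² + (-1/439)²)) = √(-347 + √(96100 + 1/192721)) = √(-347 + √(18520488101/192721)) = √(-347 + √18520488101/439)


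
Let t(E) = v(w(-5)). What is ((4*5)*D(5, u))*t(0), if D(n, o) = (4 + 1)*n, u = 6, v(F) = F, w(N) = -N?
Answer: 2500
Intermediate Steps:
D(n, o) = 5*n
t(E) = 5 (t(E) = -1*(-5) = 5)
((4*5)*D(5, u))*t(0) = ((4*5)*(5*5))*5 = (20*25)*5 = 500*5 = 2500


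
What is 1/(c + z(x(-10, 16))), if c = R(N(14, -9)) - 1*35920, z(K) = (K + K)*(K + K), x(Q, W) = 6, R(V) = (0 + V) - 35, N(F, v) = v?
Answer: -1/35820 ≈ -2.7917e-5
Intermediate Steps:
R(V) = -35 + V (R(V) = V - 35 = -35 + V)
z(K) = 4*K² (z(K) = (2*K)*(2*K) = 4*K²)
c = -35964 (c = (-35 - 9) - 1*35920 = -44 - 35920 = -35964)
1/(c + z(x(-10, 16))) = 1/(-35964 + 4*6²) = 1/(-35964 + 4*36) = 1/(-35964 + 144) = 1/(-35820) = -1/35820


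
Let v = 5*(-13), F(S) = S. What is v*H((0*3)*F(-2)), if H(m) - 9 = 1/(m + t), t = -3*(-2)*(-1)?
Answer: -3445/6 ≈ -574.17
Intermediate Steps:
t = -6 (t = 6*(-1) = -6)
v = -65
H(m) = 9 + 1/(-6 + m) (H(m) = 9 + 1/(m - 6) = 9 + 1/(-6 + m))
v*H((0*3)*F(-2)) = -65*(-53 + 9*((0*3)*(-2)))/(-6 + (0*3)*(-2)) = -65*(-53 + 9*(0*(-2)))/(-6 + 0*(-2)) = -65*(-53 + 9*0)/(-6 + 0) = -65*(-53 + 0)/(-6) = -(-65)*(-53)/6 = -65*53/6 = -3445/6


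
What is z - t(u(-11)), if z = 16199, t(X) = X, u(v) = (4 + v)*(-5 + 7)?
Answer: 16213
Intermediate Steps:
u(v) = 8 + 2*v (u(v) = (4 + v)*2 = 8 + 2*v)
z - t(u(-11)) = 16199 - (8 + 2*(-11)) = 16199 - (8 - 22) = 16199 - 1*(-14) = 16199 + 14 = 16213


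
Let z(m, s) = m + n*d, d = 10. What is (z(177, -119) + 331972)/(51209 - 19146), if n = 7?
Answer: 332219/32063 ≈ 10.361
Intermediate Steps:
z(m, s) = 70 + m (z(m, s) = m + 7*10 = m + 70 = 70 + m)
(z(177, -119) + 331972)/(51209 - 19146) = ((70 + 177) + 331972)/(51209 - 19146) = (247 + 331972)/32063 = 332219*(1/32063) = 332219/32063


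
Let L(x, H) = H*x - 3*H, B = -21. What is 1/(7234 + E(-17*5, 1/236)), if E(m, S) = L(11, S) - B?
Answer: 59/428047 ≈ 0.00013784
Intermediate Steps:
L(x, H) = -3*H + H*x
E(m, S) = 21 + 8*S (E(m, S) = S*(-3 + 11) - 1*(-21) = S*8 + 21 = 8*S + 21 = 21 + 8*S)
1/(7234 + E(-17*5, 1/236)) = 1/(7234 + (21 + 8/236)) = 1/(7234 + (21 + 8*(1/236))) = 1/(7234 + (21 + 2/59)) = 1/(7234 + 1241/59) = 1/(428047/59) = 59/428047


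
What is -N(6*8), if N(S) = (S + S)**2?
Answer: -9216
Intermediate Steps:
N(S) = 4*S**2 (N(S) = (2*S)**2 = 4*S**2)
-N(6*8) = -4*(6*8)**2 = -4*48**2 = -4*2304 = -1*9216 = -9216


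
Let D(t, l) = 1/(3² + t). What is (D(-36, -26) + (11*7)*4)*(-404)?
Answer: -3359260/27 ≈ -1.2442e+5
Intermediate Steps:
D(t, l) = 1/(9 + t)
(D(-36, -26) + (11*7)*4)*(-404) = (1/(9 - 36) + (11*7)*4)*(-404) = (1/(-27) + 77*4)*(-404) = (-1/27 + 308)*(-404) = (8315/27)*(-404) = -3359260/27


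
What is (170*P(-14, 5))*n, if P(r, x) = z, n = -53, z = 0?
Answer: 0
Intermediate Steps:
P(r, x) = 0
(170*P(-14, 5))*n = (170*0)*(-53) = 0*(-53) = 0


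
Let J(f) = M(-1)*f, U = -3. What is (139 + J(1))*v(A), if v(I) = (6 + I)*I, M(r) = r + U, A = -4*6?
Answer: 58320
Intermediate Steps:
A = -24
M(r) = -3 + r (M(r) = r - 3 = -3 + r)
J(f) = -4*f (J(f) = (-3 - 1)*f = -4*f)
v(I) = I*(6 + I)
(139 + J(1))*v(A) = (139 - 4*1)*(-24*(6 - 24)) = (139 - 4)*(-24*(-18)) = 135*432 = 58320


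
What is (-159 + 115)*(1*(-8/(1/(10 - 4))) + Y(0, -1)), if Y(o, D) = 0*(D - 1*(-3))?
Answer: 2112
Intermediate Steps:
Y(o, D) = 0 (Y(o, D) = 0*(D + 3) = 0*(3 + D) = 0)
(-159 + 115)*(1*(-8/(1/(10 - 4))) + Y(0, -1)) = (-159 + 115)*(1*(-8/(1/(10 - 4))) + 0) = -44*(1*(-8/(1/6)) + 0) = -44*(1*(-8/⅙) + 0) = -44*(1*(-8*6) + 0) = -44*(1*(-48) + 0) = -44*(-48 + 0) = -44*(-48) = 2112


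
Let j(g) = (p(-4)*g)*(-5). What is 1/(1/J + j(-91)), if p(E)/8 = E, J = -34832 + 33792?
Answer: -1040/15142401 ≈ -6.8681e-5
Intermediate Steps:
J = -1040
p(E) = 8*E
j(g) = 160*g (j(g) = ((8*(-4))*g)*(-5) = -32*g*(-5) = 160*g)
1/(1/J + j(-91)) = 1/(1/(-1040) + 160*(-91)) = 1/(-1/1040 - 14560) = 1/(-15142401/1040) = -1040/15142401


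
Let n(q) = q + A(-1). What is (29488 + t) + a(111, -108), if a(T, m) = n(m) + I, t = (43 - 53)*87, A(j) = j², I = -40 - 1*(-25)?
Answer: 28496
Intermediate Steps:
I = -15 (I = -40 + 25 = -15)
t = -870 (t = -10*87 = -870)
n(q) = 1 + q (n(q) = q + (-1)² = q + 1 = 1 + q)
a(T, m) = -14 + m (a(T, m) = (1 + m) - 15 = -14 + m)
(29488 + t) + a(111, -108) = (29488 - 870) + (-14 - 108) = 28618 - 122 = 28496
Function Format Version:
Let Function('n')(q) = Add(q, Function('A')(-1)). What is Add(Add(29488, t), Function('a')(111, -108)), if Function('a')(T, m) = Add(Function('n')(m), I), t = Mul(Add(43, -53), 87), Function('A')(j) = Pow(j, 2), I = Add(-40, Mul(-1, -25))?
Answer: 28496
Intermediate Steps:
I = -15 (I = Add(-40, 25) = -15)
t = -870 (t = Mul(-10, 87) = -870)
Function('n')(q) = Add(1, q) (Function('n')(q) = Add(q, Pow(-1, 2)) = Add(q, 1) = Add(1, q))
Function('a')(T, m) = Add(-14, m) (Function('a')(T, m) = Add(Add(1, m), -15) = Add(-14, m))
Add(Add(29488, t), Function('a')(111, -108)) = Add(Add(29488, -870), Add(-14, -108)) = Add(28618, -122) = 28496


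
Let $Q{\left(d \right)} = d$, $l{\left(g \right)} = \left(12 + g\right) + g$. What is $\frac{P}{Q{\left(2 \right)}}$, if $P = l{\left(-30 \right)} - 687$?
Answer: $- \frac{735}{2} \approx -367.5$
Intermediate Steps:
$l{\left(g \right)} = 12 + 2 g$
$P = -735$ ($P = \left(12 + 2 \left(-30\right)\right) - 687 = \left(12 - 60\right) - 687 = -48 - 687 = -735$)
$\frac{P}{Q{\left(2 \right)}} = \frac{1}{2} \left(-735\right) = - \frac{735}{2}$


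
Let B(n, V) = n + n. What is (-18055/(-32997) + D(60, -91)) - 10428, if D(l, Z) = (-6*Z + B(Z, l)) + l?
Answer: -330083933/32997 ≈ -10003.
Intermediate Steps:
B(n, V) = 2*n
D(l, Z) = l - 4*Z (D(l, Z) = (-6*Z + 2*Z) + l = -4*Z + l = l - 4*Z)
(-18055/(-32997) + D(60, -91)) - 10428 = (-18055/(-32997) + (60 - 4*(-91))) - 10428 = (-18055*(-1/32997) + (60 + 364)) - 10428 = (18055/32997 + 424) - 10428 = 14008783/32997 - 10428 = -330083933/32997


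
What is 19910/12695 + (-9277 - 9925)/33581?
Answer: 84965664/85262159 ≈ 0.99652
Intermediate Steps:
19910/12695 + (-9277 - 9925)/33581 = 19910*(1/12695) - 19202*1/33581 = 3982/2539 - 19202/33581 = 84965664/85262159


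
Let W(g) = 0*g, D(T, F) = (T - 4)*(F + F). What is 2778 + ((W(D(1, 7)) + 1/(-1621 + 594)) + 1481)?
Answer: 4373992/1027 ≈ 4259.0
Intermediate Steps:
D(T, F) = 2*F*(-4 + T) (D(T, F) = (-4 + T)*(2*F) = 2*F*(-4 + T))
W(g) = 0
2778 + ((W(D(1, 7)) + 1/(-1621 + 594)) + 1481) = 2778 + ((0 + 1/(-1621 + 594)) + 1481) = 2778 + ((0 + 1/(-1027)) + 1481) = 2778 + ((0 - 1/1027) + 1481) = 2778 + (-1/1027 + 1481) = 2778 + 1520986/1027 = 4373992/1027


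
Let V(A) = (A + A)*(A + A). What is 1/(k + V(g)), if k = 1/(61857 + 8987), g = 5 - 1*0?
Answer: 70844/7084401 ≈ 0.010000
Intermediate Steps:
g = 5 (g = 5 + 0 = 5)
V(A) = 4*A**2 (V(A) = (2*A)*(2*A) = 4*A**2)
k = 1/70844 ≈ 1.4116e-5
1/(k + V(g)) = 1/(1/70844 + 4*5**2) = 1/(1/70844 + 4*25) = 1/(1/70844 + 100) = 1/(7084401/70844) = 70844/7084401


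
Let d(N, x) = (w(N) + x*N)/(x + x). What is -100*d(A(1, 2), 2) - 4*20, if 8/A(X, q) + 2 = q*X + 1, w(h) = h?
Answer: -680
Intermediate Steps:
A(X, q) = 8/(-1 + X*q) (A(X, q) = 8/(-2 + (q*X + 1)) = 8/(-2 + (X*q + 1)) = 8/(-2 + (1 + X*q)) = 8/(-1 + X*q))
d(N, x) = (N + N*x)/(2*x) (d(N, x) = (N + x*N)/(x + x) = (N + N*x)/((2*x)) = (N + N*x)*(1/(2*x)) = (N + N*x)/(2*x))
-100*d(A(1, 2), 2) - 4*20 = -50*8/(-1 + 1*2)*(1 + 2)/2 - 4*20 = -50*8/(-1 + 2)*3/2 - 80 = -50*8/1*3/2 - 80 = -50*8*1*3/2 - 80 = -50*8*3/2 - 80 = -100*6 - 80 = -600 - 80 = -680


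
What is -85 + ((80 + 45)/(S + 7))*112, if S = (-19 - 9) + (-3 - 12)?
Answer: -4265/9 ≈ -473.89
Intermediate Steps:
S = -43 (S = -28 - 15 = -43)
-85 + ((80 + 45)/(S + 7))*112 = -85 + ((80 + 45)/(-43 + 7))*112 = -85 + (125/(-36))*112 = -85 + (125*(-1/36))*112 = -85 - 125/36*112 = -85 - 3500/9 = -4265/9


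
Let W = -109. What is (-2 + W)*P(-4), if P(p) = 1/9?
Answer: -37/3 ≈ -12.333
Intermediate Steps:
P(p) = 1/9
(-2 + W)*P(-4) = (-2 - 109)*(1/9) = -111*1/9 = -37/3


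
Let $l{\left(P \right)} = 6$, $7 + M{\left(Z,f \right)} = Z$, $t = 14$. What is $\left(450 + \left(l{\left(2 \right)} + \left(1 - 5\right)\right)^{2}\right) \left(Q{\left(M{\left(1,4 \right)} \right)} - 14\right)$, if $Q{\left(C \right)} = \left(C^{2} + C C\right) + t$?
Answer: $32688$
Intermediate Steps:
$M{\left(Z,f \right)} = -7 + Z$
$Q{\left(C \right)} = 14 + 2 C^{2}$ ($Q{\left(C \right)} = \left(C^{2} + C C\right) + 14 = \left(C^{2} + C^{2}\right) + 14 = 2 C^{2} + 14 = 14 + 2 C^{2}$)
$\left(450 + \left(l{\left(2 \right)} + \left(1 - 5\right)\right)^{2}\right) \left(Q{\left(M{\left(1,4 \right)} \right)} - 14\right) = \left(450 + \left(6 + \left(1 - 5\right)\right)^{2}\right) \left(\left(14 + 2 \left(-7 + 1\right)^{2}\right) - 14\right) = \left(450 + \left(6 + \left(1 - 5\right)\right)^{2}\right) \left(\left(14 + 2 \left(-6\right)^{2}\right) - 14\right) = \left(450 + \left(6 - 4\right)^{2}\right) \left(\left(14 + 2 \cdot 36\right) - 14\right) = \left(450 + 2^{2}\right) \left(\left(14 + 72\right) - 14\right) = \left(450 + 4\right) \left(86 - 14\right) = 454 \cdot 72 = 32688$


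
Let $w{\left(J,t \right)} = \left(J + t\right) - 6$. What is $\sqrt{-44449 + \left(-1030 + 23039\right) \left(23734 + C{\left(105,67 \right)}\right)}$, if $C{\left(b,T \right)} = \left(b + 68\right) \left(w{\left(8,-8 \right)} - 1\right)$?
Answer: $\sqrt{495664258} \approx 22264.0$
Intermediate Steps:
$w{\left(J,t \right)} = -6 + J + t$
$C{\left(b,T \right)} = -476 - 7 b$ ($C{\left(b,T \right)} = \left(b + 68\right) \left(\left(-6 + 8 - 8\right) - 1\right) = \left(68 + b\right) \left(-6 - 1\right) = \left(68 + b\right) \left(-7\right) = -476 - 7 b$)
$\sqrt{-44449 + \left(-1030 + 23039\right) \left(23734 + C{\left(105,67 \right)}\right)} = \sqrt{-44449 + \left(-1030 + 23039\right) \left(23734 - 1211\right)} = \sqrt{-44449 + 22009 \left(23734 - 1211\right)} = \sqrt{-44449 + 22009 \cdot 22523} = \sqrt{-44449 + 495708707} = \sqrt{495664258}$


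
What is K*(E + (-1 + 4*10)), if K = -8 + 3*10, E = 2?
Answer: 902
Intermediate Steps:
K = 22 (K = -8 + 30 = 22)
K*(E + (-1 + 4*10)) = 22*(2 + (-1 + 4*10)) = 22*(2 + (-1 + 40)) = 22*(2 + 39) = 22*41 = 902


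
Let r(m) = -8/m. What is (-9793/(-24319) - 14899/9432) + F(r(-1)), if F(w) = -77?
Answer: -17931975421/229376808 ≈ -78.177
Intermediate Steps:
(-9793/(-24319) - 14899/9432) + F(r(-1)) = (-9793/(-24319) - 14899/9432) - 77 = (-9793*(-1/24319) - 14899*1/9432) - 77 = (9793/24319 - 14899/9432) - 77 = -269961205/229376808 - 77 = -17931975421/229376808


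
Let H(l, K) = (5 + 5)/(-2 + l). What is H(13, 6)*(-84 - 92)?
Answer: -160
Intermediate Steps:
H(l, K) = 10/(-2 + l)
H(13, 6)*(-84 - 92) = (10/(-2 + 13))*(-84 - 92) = (10/11)*(-176) = -160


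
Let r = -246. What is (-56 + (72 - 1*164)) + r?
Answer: -394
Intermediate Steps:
(-56 + (72 - 1*164)) + r = (-56 + (72 - 1*164)) - 246 = (-56 + (72 - 164)) - 246 = (-56 - 92) - 246 = -148 - 246 = -394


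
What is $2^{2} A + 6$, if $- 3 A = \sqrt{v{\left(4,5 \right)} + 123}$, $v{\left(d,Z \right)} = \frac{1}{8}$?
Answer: $6 - \frac{\sqrt{1970}}{3} \approx -8.7949$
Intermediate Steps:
$v{\left(d,Z \right)} = \frac{1}{8}$
$A = - \frac{\sqrt{1970}}{12}$ ($A = - \frac{\sqrt{\frac{1}{8} + 123}}{3} = - \frac{\sqrt{\frac{985}{8}}}{3} = - \frac{\frac{1}{4} \sqrt{1970}}{3} = - \frac{\sqrt{1970}}{12} \approx -3.6987$)
$2^{2} A + 6 = 2^{2} \left(- \frac{\sqrt{1970}}{12}\right) + 6 = 4 \left(- \frac{\sqrt{1970}}{12}\right) + 6 = - \frac{\sqrt{1970}}{3} + 6 = 6 - \frac{\sqrt{1970}}{3}$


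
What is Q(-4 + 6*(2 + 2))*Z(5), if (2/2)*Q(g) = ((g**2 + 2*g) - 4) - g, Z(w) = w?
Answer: 2080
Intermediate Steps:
Q(g) = -4 + g + g**2 (Q(g) = ((g**2 + 2*g) - 4) - g = (-4 + g**2 + 2*g) - g = -4 + g + g**2)
Q(-4 + 6*(2 + 2))*Z(5) = (-4 + (-4 + 6*(2 + 2)) + (-4 + 6*(2 + 2))**2)*5 = (-4 + (-4 + 6*4) + (-4 + 6*4)**2)*5 = (-4 + (-4 + 24) + (-4 + 24)**2)*5 = (-4 + 20 + 20**2)*5 = (-4 + 20 + 400)*5 = 416*5 = 2080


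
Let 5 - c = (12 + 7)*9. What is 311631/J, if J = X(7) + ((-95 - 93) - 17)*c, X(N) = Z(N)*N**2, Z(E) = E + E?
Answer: 103877/11572 ≈ 8.9766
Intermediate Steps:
Z(E) = 2*E
X(N) = 2*N**3 (X(N) = (2*N)*N**2 = 2*N**3)
c = -166 (c = 5 - (12 + 7)*9 = 5 - 19*9 = 5 - 1*171 = 5 - 171 = -166)
J = 34716 (J = 2*7**3 + ((-95 - 93) - 17)*(-166) = 2*343 + (-188 - 17)*(-166) = 686 - 205*(-166) = 686 + 34030 = 34716)
311631/J = 311631/34716 = 311631*(1/34716) = 103877/11572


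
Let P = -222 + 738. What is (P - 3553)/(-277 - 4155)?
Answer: 3037/4432 ≈ 0.68524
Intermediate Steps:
P = 516
(P - 3553)/(-277 - 4155) = (516 - 3553)/(-277 - 4155) = -3037/(-4432) = -3037*(-1/4432) = 3037/4432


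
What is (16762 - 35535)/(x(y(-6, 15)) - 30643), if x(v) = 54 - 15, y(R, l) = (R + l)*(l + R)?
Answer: 18773/30604 ≈ 0.61342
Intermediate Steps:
y(R, l) = (R + l)² (y(R, l) = (R + l)*(R + l) = (R + l)²)
x(v) = 39
(16762 - 35535)/(x(y(-6, 15)) - 30643) = (16762 - 35535)/(39 - 30643) = -18773/(-30604) = -18773*(-1/30604) = 18773/30604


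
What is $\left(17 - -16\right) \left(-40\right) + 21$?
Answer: $-1299$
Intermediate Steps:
$\left(17 - -16\right) \left(-40\right) + 21 = \left(17 + 16\right) \left(-40\right) + 21 = 33 \left(-40\right) + 21 = -1320 + 21 = -1299$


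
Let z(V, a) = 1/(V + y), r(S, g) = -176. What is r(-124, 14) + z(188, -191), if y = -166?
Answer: -3871/22 ≈ -175.95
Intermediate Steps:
z(V, a) = 1/(-166 + V) (z(V, a) = 1/(V - 166) = 1/(-166 + V))
r(-124, 14) + z(188, -191) = -176 + 1/(-166 + 188) = -176 + 1/22 = -3871/22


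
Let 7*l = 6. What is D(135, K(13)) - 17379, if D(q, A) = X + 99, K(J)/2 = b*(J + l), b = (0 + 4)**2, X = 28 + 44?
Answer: -17208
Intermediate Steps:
X = 72
l = 6/7 (l = (1/7)*6 = 6/7 ≈ 0.85714)
b = 16 (b = 4**2 = 16)
K(J) = 192/7 + 32*J (K(J) = 2*(16*(J + 6/7)) = 2*(16*(6/7 + J)) = 2*(96/7 + 16*J) = 192/7 + 32*J)
D(q, A) = 171 (D(q, A) = 72 + 99 = 171)
D(135, K(13)) - 17379 = 171 - 17379 = -17208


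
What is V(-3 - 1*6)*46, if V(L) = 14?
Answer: 644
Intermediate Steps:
V(-3 - 1*6)*46 = 14*46 = 644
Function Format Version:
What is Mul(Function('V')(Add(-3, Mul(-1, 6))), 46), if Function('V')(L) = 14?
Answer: 644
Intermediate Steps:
Mul(Function('V')(Add(-3, Mul(-1, 6))), 46) = Mul(14, 46) = 644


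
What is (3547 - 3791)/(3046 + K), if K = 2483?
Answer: -244/5529 ≈ -0.044131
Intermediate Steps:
(3547 - 3791)/(3046 + K) = (3547 - 3791)/(3046 + 2483) = -244/5529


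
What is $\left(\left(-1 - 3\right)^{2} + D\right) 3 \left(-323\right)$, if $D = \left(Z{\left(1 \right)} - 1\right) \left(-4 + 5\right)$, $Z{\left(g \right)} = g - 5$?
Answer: $-10659$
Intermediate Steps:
$Z{\left(g \right)} = -5 + g$ ($Z{\left(g \right)} = g - 5 = -5 + g$)
$D = -5$ ($D = \left(\left(-5 + 1\right) - 1\right) \left(-4 + 5\right) = \left(-4 - 1\right) 1 = \left(-5\right) 1 = -5$)
$\left(\left(-1 - 3\right)^{2} + D\right) 3 \left(-323\right) = \left(\left(-1 - 3\right)^{2} - 5\right) 3 \left(-323\right) = \left(\left(-4\right)^{2} - 5\right) 3 \left(-323\right) = \left(16 - 5\right) 3 \left(-323\right) = 11 \cdot 3 \left(-323\right) = 33 \left(-323\right) = -10659$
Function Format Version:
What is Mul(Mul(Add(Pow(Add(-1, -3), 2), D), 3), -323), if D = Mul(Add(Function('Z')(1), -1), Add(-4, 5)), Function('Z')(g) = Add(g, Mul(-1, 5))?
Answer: -10659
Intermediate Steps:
Function('Z')(g) = Add(-5, g) (Function('Z')(g) = Add(g, -5) = Add(-5, g))
D = -5 (D = Mul(Add(Add(-5, 1), -1), Add(-4, 5)) = Mul(Add(-4, -1), 1) = Mul(-5, 1) = -5)
Mul(Mul(Add(Pow(Add(-1, -3), 2), D), 3), -323) = Mul(Mul(Add(Pow(Add(-1, -3), 2), -5), 3), -323) = Mul(Mul(Add(Pow(-4, 2), -5), 3), -323) = Mul(Mul(Add(16, -5), 3), -323) = Mul(Mul(11, 3), -323) = Mul(33, -323) = -10659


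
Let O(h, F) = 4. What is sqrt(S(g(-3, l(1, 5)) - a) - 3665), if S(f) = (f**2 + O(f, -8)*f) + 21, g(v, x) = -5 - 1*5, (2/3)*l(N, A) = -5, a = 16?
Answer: 32*I*sqrt(3) ≈ 55.426*I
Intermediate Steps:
l(N, A) = -15/2 (l(N, A) = (3/2)*(-5) = -15/2)
g(v, x) = -10 (g(v, x) = -5 - 5 = -10)
S(f) = 21 + f**2 + 4*f (S(f) = (f**2 + 4*f) + 21 = 21 + f**2 + 4*f)
sqrt(S(g(-3, l(1, 5)) - a) - 3665) = sqrt((21 + (-10 - 1*16)**2 + 4*(-10 - 1*16)) - 3665) = sqrt((21 + (-10 - 16)**2 + 4*(-10 - 16)) - 3665) = sqrt((21 + (-26)**2 + 4*(-26)) - 3665) = sqrt((21 + 676 - 104) - 3665) = sqrt(593 - 3665) = sqrt(-3072) = 32*I*sqrt(3)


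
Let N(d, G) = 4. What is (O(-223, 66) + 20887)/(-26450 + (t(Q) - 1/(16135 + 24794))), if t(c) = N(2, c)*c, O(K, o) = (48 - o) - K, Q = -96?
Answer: -863274468/1098288787 ≈ -0.78602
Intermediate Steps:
O(K, o) = 48 - K - o
t(c) = 4*c
(O(-223, 66) + 20887)/(-26450 + (t(Q) - 1/(16135 + 24794))) = ((48 - 1*(-223) - 1*66) + 20887)/(-26450 + (4*(-96) - 1/(16135 + 24794))) = ((48 + 223 - 66) + 20887)/(-26450 + (-384 - 1/40929)) = (205 + 20887)/(-26450 + (-384 - 1*1/40929)) = 21092/(-26450 + (-384 - 1/40929)) = 21092/(-26450 - 15716737/40929) = 21092/(-1098288787/40929) = 21092*(-40929/1098288787) = -863274468/1098288787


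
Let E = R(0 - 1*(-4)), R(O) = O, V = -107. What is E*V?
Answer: -428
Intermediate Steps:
E = 4 (E = 0 - 1*(-4) = 0 + 4 = 4)
E*V = 4*(-107) = -428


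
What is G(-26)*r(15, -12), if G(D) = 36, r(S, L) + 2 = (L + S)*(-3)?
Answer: -396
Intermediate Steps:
r(S, L) = -2 - 3*L - 3*S (r(S, L) = -2 + (L + S)*(-3) = -2 + (-3*L - 3*S) = -2 - 3*L - 3*S)
G(-26)*r(15, -12) = 36*(-2 - 3*(-12) - 3*15) = 36*(-2 + 36 - 45) = 36*(-11) = -396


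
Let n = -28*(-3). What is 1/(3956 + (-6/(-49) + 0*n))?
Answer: 49/193850 ≈ 0.00025277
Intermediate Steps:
n = 84
1/(3956 + (-6/(-49) + 0*n)) = 1/(3956 + (-6/(-49) + 0*84)) = 1/(3956 + (-6*(-1/49) + 0)) = 1/(3956 + (6/49 + 0)) = 1/(3956 + 6/49) = 1/(193850/49) = 49/193850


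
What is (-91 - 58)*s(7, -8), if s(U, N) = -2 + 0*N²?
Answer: 298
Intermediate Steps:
s(U, N) = -2 (s(U, N) = -2 + 0 = -2)
(-91 - 58)*s(7, -8) = (-91 - 58)*(-2) = -149*(-2) = 298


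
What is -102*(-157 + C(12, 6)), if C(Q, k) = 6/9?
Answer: 15946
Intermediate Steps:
C(Q, k) = ⅔ (C(Q, k) = 6*(⅑) = ⅔)
-102*(-157 + C(12, 6)) = -102*(-157 + ⅔) = -102*(-469/3) = 15946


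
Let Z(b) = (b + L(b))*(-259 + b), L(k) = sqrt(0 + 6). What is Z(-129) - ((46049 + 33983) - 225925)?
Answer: 195945 - 388*sqrt(6) ≈ 1.9499e+5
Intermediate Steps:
L(k) = sqrt(6)
Z(b) = (-259 + b)*(b + sqrt(6)) (Z(b) = (b + sqrt(6))*(-259 + b) = (-259 + b)*(b + sqrt(6)))
Z(-129) - ((46049 + 33983) - 225925) = ((-129)**2 - 259*(-129) - 259*sqrt(6) - 129*sqrt(6)) - ((46049 + 33983) - 225925) = (16641 + 33411 - 259*sqrt(6) - 129*sqrt(6)) - (80032 - 225925) = (50052 - 388*sqrt(6)) - 1*(-145893) = (50052 - 388*sqrt(6)) + 145893 = 195945 - 388*sqrt(6)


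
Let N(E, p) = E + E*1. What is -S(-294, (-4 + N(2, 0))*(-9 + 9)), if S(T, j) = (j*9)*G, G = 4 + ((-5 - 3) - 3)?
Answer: 0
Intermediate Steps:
N(E, p) = 2*E (N(E, p) = E + E = 2*E)
G = -7 (G = 4 + (-8 - 3) = 4 - 11 = -7)
S(T, j) = -63*j (S(T, j) = (j*9)*(-7) = (9*j)*(-7) = -63*j)
-S(-294, (-4 + N(2, 0))*(-9 + 9)) = -(-63)*(-4 + 2*2)*(-9 + 9) = -(-63)*(-4 + 4)*0 = -(-63)*0*0 = -(-63)*0 = -1*0 = 0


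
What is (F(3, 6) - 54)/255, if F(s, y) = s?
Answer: -1/5 ≈ -0.20000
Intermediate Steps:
(F(3, 6) - 54)/255 = (3 - 54)/255 = -51*1/255 = -1/5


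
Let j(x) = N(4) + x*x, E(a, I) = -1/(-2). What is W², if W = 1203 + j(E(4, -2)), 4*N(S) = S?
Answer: 23203489/16 ≈ 1.4502e+6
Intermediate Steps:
N(S) = S/4
E(a, I) = ½ (E(a, I) = -1*(-½) = ½)
j(x) = 1 + x² (j(x) = (¼)*4 + x*x = 1 + x²)
W = 4817/4 (W = 1203 + (1 + (½)²) = 1203 + (1 + ¼) = 1203 + 5/4 = 4817/4 ≈ 1204.3)
W² = (4817/4)² = 23203489/16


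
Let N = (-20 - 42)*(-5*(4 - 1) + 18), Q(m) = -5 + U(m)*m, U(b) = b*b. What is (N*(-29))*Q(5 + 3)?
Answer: 2734758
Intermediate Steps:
U(b) = b²
Q(m) = -5 + m³ (Q(m) = -5 + m²*m = -5 + m³)
N = -186 (N = -62*(-5*3 + 18) = -62*(-15 + 18) = -62*3 = -186)
(N*(-29))*Q(5 + 3) = (-186*(-29))*(-5 + (5 + 3)³) = 5394*(-5 + 8³) = 5394*(-5 + 512) = 5394*507 = 2734758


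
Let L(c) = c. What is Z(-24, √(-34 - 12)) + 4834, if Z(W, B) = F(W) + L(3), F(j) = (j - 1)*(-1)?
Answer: 4862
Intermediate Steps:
F(j) = 1 - j (F(j) = (-1 + j)*(-1) = 1 - j)
Z(W, B) = 4 - W (Z(W, B) = (1 - W) + 3 = 4 - W)
Z(-24, √(-34 - 12)) + 4834 = (4 - 1*(-24)) + 4834 = (4 + 24) + 4834 = 28 + 4834 = 4862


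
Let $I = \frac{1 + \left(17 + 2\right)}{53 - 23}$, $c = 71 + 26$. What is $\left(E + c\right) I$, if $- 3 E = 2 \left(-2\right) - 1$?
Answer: $\frac{592}{9} \approx 65.778$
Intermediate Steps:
$c = 97$
$I = \frac{2}{3}$ ($I = \frac{1 + 19}{30} = 20 \cdot \frac{1}{30} = \frac{2}{3} \approx 0.66667$)
$E = \frac{5}{3}$ ($E = - \frac{2 \left(-2\right) - 1}{3} = - \frac{-4 - 1}{3} = \left(- \frac{1}{3}\right) \left(-5\right) = \frac{5}{3} \approx 1.6667$)
$\left(E + c\right) I = \left(\frac{5}{3} + 97\right) \frac{2}{3} = \frac{296}{3} \cdot \frac{2}{3} = \frac{592}{9}$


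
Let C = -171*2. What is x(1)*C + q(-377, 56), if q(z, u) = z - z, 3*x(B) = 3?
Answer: -342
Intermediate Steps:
x(B) = 1 (x(B) = (⅓)*3 = 1)
C = -342
q(z, u) = 0
x(1)*C + q(-377, 56) = 1*(-342) + 0 = -342 + 0 = -342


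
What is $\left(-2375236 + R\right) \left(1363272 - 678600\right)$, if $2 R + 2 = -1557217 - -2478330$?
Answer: $-1310928127296$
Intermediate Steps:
$R = \frac{921111}{2}$ ($R = -1 + \frac{-1557217 - -2478330}{2} = -1 + \frac{-1557217 + 2478330}{2} = -1 + \frac{1}{2} \cdot 921113 = -1 + \frac{921113}{2} = \frac{921111}{2} \approx 4.6056 \cdot 10^{5}$)
$\left(-2375236 + R\right) \left(1363272 - 678600\right) = \left(-2375236 + \frac{921111}{2}\right) \left(1363272 - 678600\right) = \left(- \frac{3829361}{2}\right) 684672 = -1310928127296$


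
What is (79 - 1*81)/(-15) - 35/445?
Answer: 73/1335 ≈ 0.054682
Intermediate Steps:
(79 - 1*81)/(-15) - 35/445 = (79 - 81)*(-1/15) - 35*1/445 = -2*(-1/15) - 7/89 = 2/15 - 7/89 = 73/1335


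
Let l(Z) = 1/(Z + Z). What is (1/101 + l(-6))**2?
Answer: 7921/1468944 ≈ 0.0053923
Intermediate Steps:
l(Z) = 1/(2*Z)
(1/101 + l(-6))**2 = (1/101 + (1/2)/(-6))**2 = (1/101 + (1/2)*(-1/6))**2 = (1/101 - 1/12)**2 = (-89/1212)**2 = 7921/1468944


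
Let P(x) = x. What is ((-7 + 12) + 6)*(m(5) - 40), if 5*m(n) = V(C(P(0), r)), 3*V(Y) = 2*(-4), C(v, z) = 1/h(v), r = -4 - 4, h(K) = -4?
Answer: -6688/15 ≈ -445.87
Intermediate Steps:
r = -8
C(v, z) = -¼ (C(v, z) = 1/(-4) = -¼)
V(Y) = -8/3 (V(Y) = (2*(-4))/3 = (⅓)*(-8) = -8/3)
m(n) = -8/15 (m(n) = (⅕)*(-8/3) = -8/15)
((-7 + 12) + 6)*(m(5) - 40) = ((-7 + 12) + 6)*(-8/15 - 40) = (5 + 6)*(-608/15) = 11*(-608/15) = -6688/15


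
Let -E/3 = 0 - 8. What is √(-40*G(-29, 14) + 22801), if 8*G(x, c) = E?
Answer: √22681 ≈ 150.60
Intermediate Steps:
E = 24 (E = -3*(0 - 8) = -3*(-8) = 24)
G(x, c) = 3 (G(x, c) = (⅛)*24 = 3)
√(-40*G(-29, 14) + 22801) = √(-40*3 + 22801) = √(-120 + 22801) = √22681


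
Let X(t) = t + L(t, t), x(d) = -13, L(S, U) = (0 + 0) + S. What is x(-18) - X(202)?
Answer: -417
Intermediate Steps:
L(S, U) = S (L(S, U) = 0 + S = S)
X(t) = 2*t (X(t) = t + t = 2*t)
x(-18) - X(202) = -13 - 2*202 = -13 - 1*404 = -13 - 404 = -417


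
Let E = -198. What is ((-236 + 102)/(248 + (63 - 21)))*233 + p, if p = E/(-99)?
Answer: -15321/145 ≈ -105.66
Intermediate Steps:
p = 2 (p = -198/(-99) = -198*(-1/99) = 2)
((-236 + 102)/(248 + (63 - 21)))*233 + p = ((-236 + 102)/(248 + (63 - 21)))*233 + 2 = -134/(248 + 42)*233 + 2 = -134/290*233 + 2 = -134*1/290*233 + 2 = -67/145*233 + 2 = -15611/145 + 2 = -15321/145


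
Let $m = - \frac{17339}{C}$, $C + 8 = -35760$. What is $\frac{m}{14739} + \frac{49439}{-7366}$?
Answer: $- \frac{13031674673627}{1941620705016} \approx -6.7118$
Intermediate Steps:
$C = -35768$ ($C = -8 - 35760 = -35768$)
$m = \frac{17339}{35768}$ ($m = - \frac{17339}{-35768} = \left(-17339\right) \left(- \frac{1}{35768}\right) = \frac{17339}{35768} \approx 0.48476$)
$\frac{m}{14739} + \frac{49439}{-7366} = \frac{17339}{35768 \cdot 14739} + \frac{49439}{-7366} = \frac{17339}{35768} \cdot \frac{1}{14739} + 49439 \left(- \frac{1}{7366}\right) = \frac{17339}{527184552} - \frac{49439}{7366} = - \frac{13031674673627}{1941620705016}$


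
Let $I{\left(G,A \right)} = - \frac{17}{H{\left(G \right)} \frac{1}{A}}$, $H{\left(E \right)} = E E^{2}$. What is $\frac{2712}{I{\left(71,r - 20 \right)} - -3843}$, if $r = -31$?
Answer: $\frac{40443943}{57310535} \approx 0.7057$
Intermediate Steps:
$H{\left(E \right)} = E^{3}$
$I{\left(G,A \right)} = - \frac{17 A}{G^{3}}$ ($I{\left(G,A \right)} = - \frac{17}{G^{3} \frac{1}{A}} = - \frac{17}{\frac{1}{A} G^{3}} = - 17 \frac{A}{G^{3}} = - \frac{17 A}{G^{3}}$)
$\frac{2712}{I{\left(71,r - 20 \right)} - -3843} = \frac{2712}{- \frac{17 \left(-31 - 20\right)}{357911} - -3843} = \frac{2712}{\left(-17\right) \left(-31 - 20\right) \frac{1}{357911} + 3843} = \frac{2712}{\left(-17\right) \left(-51\right) \frac{1}{357911} + 3843} = \frac{2712}{\frac{867}{357911} + 3843} = \frac{2712}{\frac{1375452840}{357911}} = 2712 \cdot \frac{357911}{1375452840} = \frac{40443943}{57310535}$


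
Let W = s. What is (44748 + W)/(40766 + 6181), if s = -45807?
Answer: -353/15649 ≈ -0.022557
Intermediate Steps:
W = -45807
(44748 + W)/(40766 + 6181) = (44748 - 45807)/(40766 + 6181) = -1059/46947 = -1059*1/46947 = -353/15649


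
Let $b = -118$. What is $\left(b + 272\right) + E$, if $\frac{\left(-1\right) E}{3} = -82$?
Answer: $400$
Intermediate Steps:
$E = 246$ ($E = \left(-3\right) \left(-82\right) = 246$)
$\left(b + 272\right) + E = \left(-118 + 272\right) + 246 = 154 + 246 = 400$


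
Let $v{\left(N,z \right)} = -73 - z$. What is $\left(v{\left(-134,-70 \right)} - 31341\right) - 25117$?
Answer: $-56461$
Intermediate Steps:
$\left(v{\left(-134,-70 \right)} - 31341\right) - 25117 = \left(\left(-73 - -70\right) - 31341\right) - 25117 = \left(\left(-73 + 70\right) - 31341\right) - 25117 = \left(-3 - 31341\right) - 25117 = -31344 - 25117 = -56461$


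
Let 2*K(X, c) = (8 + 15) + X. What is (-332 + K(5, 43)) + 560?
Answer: 242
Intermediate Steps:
K(X, c) = 23/2 + X/2 (K(X, c) = ((8 + 15) + X)/2 = (23 + X)/2 = 23/2 + X/2)
(-332 + K(5, 43)) + 560 = (-332 + (23/2 + (1/2)*5)) + 560 = (-332 + (23/2 + 5/2)) + 560 = (-332 + 14) + 560 = -318 + 560 = 242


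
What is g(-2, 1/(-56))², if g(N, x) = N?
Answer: 4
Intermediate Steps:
g(-2, 1/(-56))² = (-2)² = 4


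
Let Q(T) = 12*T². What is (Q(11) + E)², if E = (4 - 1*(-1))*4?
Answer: 2166784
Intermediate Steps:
E = 20 (E = (4 + 1)*4 = 5*4 = 20)
(Q(11) + E)² = (12*11² + 20)² = (12*121 + 20)² = (1452 + 20)² = 1472² = 2166784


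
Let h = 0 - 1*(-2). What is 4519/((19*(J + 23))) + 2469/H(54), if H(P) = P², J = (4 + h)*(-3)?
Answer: 4470653/92340 ≈ 48.415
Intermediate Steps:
h = 2 (h = 0 + 2 = 2)
J = -18 (J = (4 + 2)*(-3) = 6*(-3) = -18)
4519/((19*(J + 23))) + 2469/H(54) = 4519/((19*(-18 + 23))) + 2469/(54²) = 4519/((19*5)) + 2469/2916 = 4519/95 + 2469*(1/2916) = 4519*(1/95) + 823/972 = 4519/95 + 823/972 = 4470653/92340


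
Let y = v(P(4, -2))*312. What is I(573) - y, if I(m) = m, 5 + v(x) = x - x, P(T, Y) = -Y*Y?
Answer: 2133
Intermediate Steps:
P(T, Y) = -Y**2
v(x) = -5 (v(x) = -5 + (x - x) = -5 + 0 = -5)
y = -1560 (y = -5*312 = -1560)
I(573) - y = 573 - 1*(-1560) = 573 + 1560 = 2133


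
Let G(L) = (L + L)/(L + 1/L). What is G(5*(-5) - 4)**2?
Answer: 707281/177241 ≈ 3.9905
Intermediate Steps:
G(L) = 2*L/(L + 1/L) (G(L) = (2*L)/(L + 1/L) = 2*L/(L + 1/L))
G(5*(-5) - 4)**2 = (2*(5*(-5) - 4)**2/(1 + (5*(-5) - 4)**2))**2 = (2*(-25 - 4)**2/(1 + (-25 - 4)**2))**2 = (2*(-29)**2/(1 + (-29)**2))**2 = (2*841/(1 + 841))**2 = (2*841/842)**2 = (2*841*(1/842))**2 = (841/421)**2 = 707281/177241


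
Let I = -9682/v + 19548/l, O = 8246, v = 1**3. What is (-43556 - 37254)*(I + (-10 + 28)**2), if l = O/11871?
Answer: -6258259337200/4123 ≈ -1.5179e+9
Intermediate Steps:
v = 1
l = 8246/11871 ≈ 0.69463
I = 76108268/4123 (I = -9682/1 + 19548/(8246/11871) = -9682*1 + 19548*(11871/8246) = -9682 + 116027154/4123 = 76108268/4123 ≈ 18459.)
(-43556 - 37254)*(I + (-10 + 28)**2) = (-43556 - 37254)*(76108268/4123 + (-10 + 28)**2) = -80810*(76108268/4123 + 18**2) = -80810*(76108268/4123 + 324) = -80810*77444120/4123 = -6258259337200/4123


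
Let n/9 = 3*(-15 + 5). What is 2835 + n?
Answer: 2565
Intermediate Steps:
n = -270 (n = 9*(3*(-15 + 5)) = 9*(3*(-10)) = 9*(-30) = -270)
2835 + n = 2835 - 270 = 2565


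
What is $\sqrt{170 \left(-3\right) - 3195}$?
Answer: $i \sqrt{3705} \approx 60.869 i$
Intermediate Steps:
$\sqrt{170 \left(-3\right) - 3195} = \sqrt{-510 - 3195} = \sqrt{-3705} = i \sqrt{3705}$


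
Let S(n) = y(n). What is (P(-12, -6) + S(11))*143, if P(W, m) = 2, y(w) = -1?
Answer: 143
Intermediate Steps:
S(n) = -1
(P(-12, -6) + S(11))*143 = (2 - 1)*143 = 1*143 = 143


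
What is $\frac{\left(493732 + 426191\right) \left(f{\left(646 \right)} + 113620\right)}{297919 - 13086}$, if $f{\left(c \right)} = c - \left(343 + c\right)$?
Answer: $\frac{104206117671}{284833} \approx 3.6585 \cdot 10^{5}$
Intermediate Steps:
$f{\left(c \right)} = -343$
$\frac{\left(493732 + 426191\right) \left(f{\left(646 \right)} + 113620\right)}{297919 - 13086} = \frac{\left(493732 + 426191\right) \left(-343 + 113620\right)}{297919 - 13086} = \frac{919923 \cdot 113277}{297919 - 13086} = \frac{104206117671}{284833}$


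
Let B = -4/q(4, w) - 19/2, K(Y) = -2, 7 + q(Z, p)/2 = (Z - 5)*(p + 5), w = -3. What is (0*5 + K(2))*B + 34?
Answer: 473/9 ≈ 52.556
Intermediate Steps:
q(Z, p) = -14 + 2*(-5 + Z)*(5 + p) (q(Z, p) = -14 + 2*((Z - 5)*(p + 5)) = -14 + 2*((-5 + Z)*(5 + p)) = -14 + 2*(-5 + Z)*(5 + p))
B = -167/18 (B = -4/(-64 - 10*(-3) + 10*4 + 2*4*(-3)) - 19/2 = -4/(-64 + 30 + 40 - 24) - 19*½ = -4/(-18) - 19/2 = -4*(-1/18) - 19/2 = 2/9 - 19/2 = -167/18 ≈ -9.2778)
(0*5 + K(2))*B + 34 = (0*5 - 2)*(-167/18) + 34 = (0 - 2)*(-167/18) + 34 = -2*(-167/18) + 34 = 167/9 + 34 = 473/9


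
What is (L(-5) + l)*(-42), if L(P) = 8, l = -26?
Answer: 756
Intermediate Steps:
(L(-5) + l)*(-42) = (8 - 26)*(-42) = -18*(-42) = 756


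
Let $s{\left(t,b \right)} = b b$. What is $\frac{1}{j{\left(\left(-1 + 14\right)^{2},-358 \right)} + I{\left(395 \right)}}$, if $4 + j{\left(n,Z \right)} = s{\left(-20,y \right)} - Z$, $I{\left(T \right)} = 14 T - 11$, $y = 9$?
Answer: $\frac{1}{5954} \approx 0.00016795$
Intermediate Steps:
$s{\left(t,b \right)} = b^{2}$
$I{\left(T \right)} = -11 + 14 T$
$j{\left(n,Z \right)} = 77 - Z$ ($j{\left(n,Z \right)} = -4 - \left(-81 + Z\right) = 77 - Z$)
$\frac{1}{j{\left(\left(-1 + 14\right)^{2},-358 \right)} + I{\left(395 \right)}} = \frac{1}{\left(77 - -358\right) + \left(-11 + 14 \cdot 395\right)} = \frac{1}{\left(77 + 358\right) + \left(-11 + 5530\right)} = \frac{1}{435 + 5519} = \frac{1}{5954}$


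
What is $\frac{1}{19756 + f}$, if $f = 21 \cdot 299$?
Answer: $\frac{1}{26035} \approx 3.841 \cdot 10^{-5}$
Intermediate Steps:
$f = 6279$
$\frac{1}{19756 + f} = \frac{1}{19756 + 6279} = \frac{1}{26035}$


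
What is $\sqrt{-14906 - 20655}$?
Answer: $i \sqrt{35561} \approx 188.58 i$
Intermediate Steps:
$\sqrt{-14906 - 20655} = \sqrt{-35561} = i \sqrt{35561}$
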